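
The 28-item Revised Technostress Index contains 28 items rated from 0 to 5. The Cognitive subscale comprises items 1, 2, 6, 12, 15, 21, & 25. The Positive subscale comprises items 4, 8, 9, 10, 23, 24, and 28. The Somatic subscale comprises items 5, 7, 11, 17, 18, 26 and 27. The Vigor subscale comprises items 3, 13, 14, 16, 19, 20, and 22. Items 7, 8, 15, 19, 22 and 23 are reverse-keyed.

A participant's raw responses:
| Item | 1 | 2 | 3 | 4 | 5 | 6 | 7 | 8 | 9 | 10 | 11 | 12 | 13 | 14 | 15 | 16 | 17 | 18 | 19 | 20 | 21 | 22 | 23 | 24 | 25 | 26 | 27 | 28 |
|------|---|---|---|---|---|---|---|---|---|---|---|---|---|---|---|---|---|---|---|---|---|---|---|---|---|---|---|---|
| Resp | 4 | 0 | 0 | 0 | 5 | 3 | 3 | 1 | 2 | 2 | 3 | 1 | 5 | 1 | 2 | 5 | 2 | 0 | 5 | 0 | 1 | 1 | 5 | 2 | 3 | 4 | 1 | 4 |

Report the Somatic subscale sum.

Somatic items: 5, 7, 11, 17, 18, 26, 27.
Of these, item 7 is reverse-keyed; reverse-coded value = 5 − response.
  item 5: 5
  item 7: 5 − 3 = 2
  item 11: 3
  item 17: 2
  item 18: 0
  item 26: 4
  item 27: 1
Sum = 5 + 2 + 3 + 2 + 0 + 4 + 1 = 17

17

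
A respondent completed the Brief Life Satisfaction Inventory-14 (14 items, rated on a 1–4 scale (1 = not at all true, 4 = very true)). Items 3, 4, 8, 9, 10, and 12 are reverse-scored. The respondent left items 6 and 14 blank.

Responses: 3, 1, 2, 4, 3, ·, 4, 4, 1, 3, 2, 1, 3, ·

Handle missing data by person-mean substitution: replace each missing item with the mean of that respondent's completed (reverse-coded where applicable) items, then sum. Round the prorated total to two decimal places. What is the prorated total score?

36.17

Reverse-coded (reverse-coded value = 5 − response):
  item 3: 5 − 2 = 3
  item 4: 5 − 4 = 1
  item 8: 5 − 4 = 1
  item 9: 5 − 1 = 4
  item 10: 5 − 3 = 2
  item 12: 5 − 1 = 4
Completed scored items (12 of 14): 3, 1, 3, 1, 3, 4, 1, 4, 2, 2, 4, 3; sum = 31.
Person mean = 31 / 12 ≈ 2.5833
Prorated total = (31 / 12) × 14 = 36.17 (to 2 dp)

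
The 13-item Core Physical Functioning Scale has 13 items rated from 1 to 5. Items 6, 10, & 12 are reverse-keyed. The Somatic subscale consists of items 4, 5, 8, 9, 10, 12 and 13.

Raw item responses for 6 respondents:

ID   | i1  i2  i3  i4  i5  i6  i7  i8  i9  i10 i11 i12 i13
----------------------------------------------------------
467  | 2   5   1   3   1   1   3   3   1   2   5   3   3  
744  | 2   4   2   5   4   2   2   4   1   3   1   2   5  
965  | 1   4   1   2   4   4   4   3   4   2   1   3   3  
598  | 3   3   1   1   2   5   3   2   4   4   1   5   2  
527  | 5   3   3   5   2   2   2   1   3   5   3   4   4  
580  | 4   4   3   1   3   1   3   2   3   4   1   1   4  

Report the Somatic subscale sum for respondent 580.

20

Respondent 580 raw: 4, 4, 3, 1, 3, 1, 3, 2, 3, 4, 1, 1, 4.
Somatic items: 4, 5, 8, 9, 10, 12, 13.
Reverse-coded (reversed = (1+5) − raw = 6 − raw):
  item 4: 1
  item 5: 3
  item 8: 2
  item 9: 3
  item 10: 6 − 4 = 2
  item 12: 6 − 1 = 5
  item 13: 4
Sum = 1 + 3 + 2 + 3 + 2 + 5 + 4 = 20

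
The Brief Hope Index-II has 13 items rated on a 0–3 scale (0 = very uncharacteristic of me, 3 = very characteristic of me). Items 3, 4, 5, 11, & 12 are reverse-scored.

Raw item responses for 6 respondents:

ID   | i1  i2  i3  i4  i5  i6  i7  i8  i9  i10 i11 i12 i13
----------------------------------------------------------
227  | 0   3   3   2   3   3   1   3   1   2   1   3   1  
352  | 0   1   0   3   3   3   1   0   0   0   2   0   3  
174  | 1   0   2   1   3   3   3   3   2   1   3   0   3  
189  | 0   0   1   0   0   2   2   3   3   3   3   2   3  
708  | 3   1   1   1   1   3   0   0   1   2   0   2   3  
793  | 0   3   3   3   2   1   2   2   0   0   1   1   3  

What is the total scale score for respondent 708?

23

Respondent 708 raw: 3, 1, 1, 1, 1, 3, 0, 0, 1, 2, 0, 2, 3.
Reverse-coded (on a 0–3 scale, reversed = 3 − raw):
  item 1: 3
  item 2: 1
  item 3: 3 − 1 = 2
  item 4: 3 − 1 = 2
  item 5: 3 − 1 = 2
  item 6: 3
  item 7: 0
  item 8: 0
  item 9: 1
  item 10: 2
  item 11: 3 − 0 = 3
  item 12: 3 − 2 = 1
  item 13: 3
Sum = 3 + 1 + 2 + 2 + 2 + 3 + 0 + 0 + 1 + 2 + 3 + 1 + 3 = 23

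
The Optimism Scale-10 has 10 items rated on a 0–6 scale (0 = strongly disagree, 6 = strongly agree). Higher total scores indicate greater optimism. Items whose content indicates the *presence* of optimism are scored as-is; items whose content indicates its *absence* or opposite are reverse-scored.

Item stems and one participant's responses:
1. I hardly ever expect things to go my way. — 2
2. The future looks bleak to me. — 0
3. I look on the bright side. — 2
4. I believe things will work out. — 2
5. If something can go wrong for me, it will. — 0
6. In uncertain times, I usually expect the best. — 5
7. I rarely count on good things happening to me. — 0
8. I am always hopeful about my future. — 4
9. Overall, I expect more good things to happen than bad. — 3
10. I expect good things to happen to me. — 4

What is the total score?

42

Items 1, 2, 5, 7 describe the absence/opposite of optimism → reverse-score.
reverse-coded value = 6 − response.
  item 1: 6 − 2 = 4
  item 2: 6 − 0 = 6
  item 3: 2
  item 4: 2
  item 5: 6 − 0 = 6
  item 6: 5
  item 7: 6 − 0 = 6
  item 8: 4
  item 9: 3
  item 10: 4
Total = 4 + 6 + 2 + 2 + 6 + 5 + 6 + 4 + 3 + 4 = 42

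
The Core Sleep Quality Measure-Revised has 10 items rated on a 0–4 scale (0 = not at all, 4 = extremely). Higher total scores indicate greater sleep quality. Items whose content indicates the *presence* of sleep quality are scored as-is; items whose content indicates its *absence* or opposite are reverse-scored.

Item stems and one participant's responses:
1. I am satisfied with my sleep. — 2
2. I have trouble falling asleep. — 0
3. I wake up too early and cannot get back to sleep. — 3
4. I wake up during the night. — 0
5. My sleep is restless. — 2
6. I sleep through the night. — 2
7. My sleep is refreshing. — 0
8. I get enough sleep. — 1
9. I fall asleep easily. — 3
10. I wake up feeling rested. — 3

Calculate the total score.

22

Items 2, 3, 4, 5 describe the absence/opposite of sleep quality → reverse-score.
on a 0–4 scale, reversed = 4 − raw.
  item 1: 2
  item 2: 4 − 0 = 4
  item 3: 4 − 3 = 1
  item 4: 4 − 0 = 4
  item 5: 4 − 2 = 2
  item 6: 2
  item 7: 0
  item 8: 1
  item 9: 3
  item 10: 3
Total = 2 + 4 + 1 + 4 + 2 + 2 + 0 + 1 + 3 + 3 = 22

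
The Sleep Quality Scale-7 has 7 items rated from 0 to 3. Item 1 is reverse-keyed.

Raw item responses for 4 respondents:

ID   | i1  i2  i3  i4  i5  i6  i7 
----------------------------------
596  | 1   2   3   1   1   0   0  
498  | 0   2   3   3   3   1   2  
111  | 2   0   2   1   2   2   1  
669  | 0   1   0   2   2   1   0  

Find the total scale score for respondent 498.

Respondent 498 raw: 0, 2, 3, 3, 3, 1, 2.
Reverse-coded (reversed = (0+3) − raw = 3 − raw):
  item 1: 3 − 0 = 3
  item 2: 2
  item 3: 3
  item 4: 3
  item 5: 3
  item 6: 1
  item 7: 2
Sum = 3 + 2 + 3 + 3 + 3 + 1 + 2 = 17

17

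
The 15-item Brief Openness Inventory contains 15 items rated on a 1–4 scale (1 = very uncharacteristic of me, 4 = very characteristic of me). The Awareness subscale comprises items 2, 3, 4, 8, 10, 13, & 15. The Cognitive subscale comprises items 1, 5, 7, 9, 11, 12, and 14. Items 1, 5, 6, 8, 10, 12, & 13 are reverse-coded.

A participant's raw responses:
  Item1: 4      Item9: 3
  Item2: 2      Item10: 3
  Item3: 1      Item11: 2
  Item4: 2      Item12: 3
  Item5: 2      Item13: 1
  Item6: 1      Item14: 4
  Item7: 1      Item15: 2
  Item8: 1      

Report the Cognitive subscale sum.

16

Cognitive items: 1, 5, 7, 9, 11, 12, 14.
Of these, items 1, 5, & 12 are reverse-coded; reverse-coded value = 5 − response.
  item 1: 5 − 4 = 1
  item 5: 5 − 2 = 3
  item 7: 1
  item 9: 3
  item 11: 2
  item 12: 5 − 3 = 2
  item 14: 4
Sum = 1 + 3 + 1 + 3 + 2 + 2 + 4 = 16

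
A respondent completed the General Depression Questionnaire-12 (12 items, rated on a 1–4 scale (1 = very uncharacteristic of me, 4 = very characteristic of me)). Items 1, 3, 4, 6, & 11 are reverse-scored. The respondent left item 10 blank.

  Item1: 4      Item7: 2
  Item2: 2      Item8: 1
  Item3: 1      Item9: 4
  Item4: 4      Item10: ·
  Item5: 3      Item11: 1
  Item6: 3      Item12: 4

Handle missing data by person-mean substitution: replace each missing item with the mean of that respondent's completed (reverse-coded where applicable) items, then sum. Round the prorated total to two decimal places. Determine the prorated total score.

30.55

Reverse-coded (on a 1–4 scale, reversed = 5 − raw):
  item 1: 5 − 4 = 1
  item 3: 5 − 1 = 4
  item 4: 5 − 4 = 1
  item 6: 5 − 3 = 2
  item 11: 5 − 1 = 4
Completed scored items (11 of 12): 1, 2, 4, 1, 3, 2, 2, 1, 4, 4, 4; sum = 28.
Person mean = 28 / 11 ≈ 2.5455
Prorated total = (28 / 11) × 12 = 30.55 (to 2 dp)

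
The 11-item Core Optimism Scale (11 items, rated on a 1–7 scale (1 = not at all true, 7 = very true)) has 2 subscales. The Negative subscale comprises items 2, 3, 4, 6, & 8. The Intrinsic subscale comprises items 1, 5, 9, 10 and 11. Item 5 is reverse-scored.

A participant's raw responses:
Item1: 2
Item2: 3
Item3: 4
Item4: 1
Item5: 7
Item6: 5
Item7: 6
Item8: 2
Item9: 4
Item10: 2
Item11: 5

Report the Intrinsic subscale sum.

14

Intrinsic items: 1, 5, 9, 10, 11.
Of these, item 5 is reverse-scored; reverse-coded value = 8 − response.
  item 1: 2
  item 5: 8 − 7 = 1
  item 9: 4
  item 10: 2
  item 11: 5
Sum = 2 + 1 + 4 + 2 + 5 = 14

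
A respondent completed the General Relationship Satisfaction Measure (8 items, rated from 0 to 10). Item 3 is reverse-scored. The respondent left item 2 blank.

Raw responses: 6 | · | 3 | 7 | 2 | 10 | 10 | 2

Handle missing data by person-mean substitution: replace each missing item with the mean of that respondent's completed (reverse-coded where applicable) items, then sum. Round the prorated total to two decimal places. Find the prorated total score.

50.29

Reverse-coded (reverse-coded value = 10 − response):
  item 3: 10 − 3 = 7
Completed scored items (7 of 8): 6, 7, 7, 2, 10, 10, 2; sum = 44.
Person mean = 44 / 7 ≈ 6.2857
Prorated total = (44 / 7) × 8 = 50.29 (to 2 dp)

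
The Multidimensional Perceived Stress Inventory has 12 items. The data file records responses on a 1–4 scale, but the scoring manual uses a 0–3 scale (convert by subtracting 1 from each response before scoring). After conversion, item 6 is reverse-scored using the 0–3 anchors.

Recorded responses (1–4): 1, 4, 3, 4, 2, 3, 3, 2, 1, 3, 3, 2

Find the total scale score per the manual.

Convert to 0–3: 0, 3, 2, 3, 1, 2, 2, 1, 0, 2, 2, 1
Reverse-coded (on a 0–3 scale, reversed = 3 − raw):
  item 6: 3 − 2 = 1
Scored: 0, 3, 2, 3, 1, 1, 2, 1, 0, 2, 2, 1
Total = 18

18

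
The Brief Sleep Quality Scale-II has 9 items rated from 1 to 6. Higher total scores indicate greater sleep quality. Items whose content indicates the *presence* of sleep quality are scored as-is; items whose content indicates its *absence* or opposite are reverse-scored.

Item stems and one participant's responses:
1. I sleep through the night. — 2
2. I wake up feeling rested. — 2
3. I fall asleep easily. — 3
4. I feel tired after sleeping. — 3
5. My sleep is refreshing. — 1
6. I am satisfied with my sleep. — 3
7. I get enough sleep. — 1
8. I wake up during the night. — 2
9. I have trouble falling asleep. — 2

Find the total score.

26

Items 4, 8, 9 describe the absence/opposite of sleep quality → reverse-score.
reverse-coded value = 7 − response.
  item 1: 2
  item 2: 2
  item 3: 3
  item 4: 7 − 3 = 4
  item 5: 1
  item 6: 3
  item 7: 1
  item 8: 7 − 2 = 5
  item 9: 7 − 2 = 5
Total = 2 + 2 + 3 + 4 + 1 + 3 + 1 + 5 + 5 = 26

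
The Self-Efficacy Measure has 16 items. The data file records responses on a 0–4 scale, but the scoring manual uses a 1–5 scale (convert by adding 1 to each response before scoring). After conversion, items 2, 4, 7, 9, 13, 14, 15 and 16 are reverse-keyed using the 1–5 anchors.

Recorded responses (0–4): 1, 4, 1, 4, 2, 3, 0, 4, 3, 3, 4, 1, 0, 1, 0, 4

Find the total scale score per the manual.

51

Convert to 1–5: 2, 5, 2, 5, 3, 4, 1, 5, 4, 4, 5, 2, 1, 2, 1, 5
Reverse-coded (reverse-coded value = 6 − response):
  item 2: 6 − 5 = 1
  item 4: 6 − 5 = 1
  item 7: 6 − 1 = 5
  item 9: 6 − 4 = 2
  item 13: 6 − 1 = 5
  item 14: 6 − 2 = 4
  item 15: 6 − 1 = 5
  item 16: 6 − 5 = 1
Scored: 2, 1, 2, 1, 3, 4, 5, 5, 2, 4, 5, 2, 5, 4, 5, 1
Total = 51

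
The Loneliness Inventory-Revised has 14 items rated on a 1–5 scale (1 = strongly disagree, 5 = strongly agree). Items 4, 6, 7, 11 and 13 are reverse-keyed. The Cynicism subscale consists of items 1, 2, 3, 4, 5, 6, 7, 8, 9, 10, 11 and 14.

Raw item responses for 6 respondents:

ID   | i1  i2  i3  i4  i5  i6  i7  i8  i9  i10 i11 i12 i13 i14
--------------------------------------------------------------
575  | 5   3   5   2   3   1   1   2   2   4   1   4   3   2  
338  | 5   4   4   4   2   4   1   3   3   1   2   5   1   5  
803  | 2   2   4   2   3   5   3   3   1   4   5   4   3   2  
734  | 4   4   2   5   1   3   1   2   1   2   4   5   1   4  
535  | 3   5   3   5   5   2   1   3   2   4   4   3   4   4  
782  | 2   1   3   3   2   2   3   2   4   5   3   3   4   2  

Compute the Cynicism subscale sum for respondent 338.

Respondent 338 raw: 5, 4, 4, 4, 2, 4, 1, 3, 3, 1, 2, 5, 1, 5.
Cynicism items: 1, 2, 3, 4, 5, 6, 7, 8, 9, 10, 11, 14.
Reverse-coded (reverse-coded value = 6 − response):
  item 1: 5
  item 2: 4
  item 3: 4
  item 4: 6 − 4 = 2
  item 5: 2
  item 6: 6 − 4 = 2
  item 7: 6 − 1 = 5
  item 8: 3
  item 9: 3
  item 10: 1
  item 11: 6 − 2 = 4
  item 14: 5
Sum = 5 + 4 + 4 + 2 + 2 + 2 + 5 + 3 + 3 + 1 + 4 + 5 = 40

40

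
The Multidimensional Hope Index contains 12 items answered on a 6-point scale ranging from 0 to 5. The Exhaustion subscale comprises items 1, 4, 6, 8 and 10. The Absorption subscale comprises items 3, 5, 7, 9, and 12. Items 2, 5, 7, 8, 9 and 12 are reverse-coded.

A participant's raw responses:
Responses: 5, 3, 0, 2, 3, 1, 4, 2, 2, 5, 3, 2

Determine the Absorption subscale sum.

9

Absorption items: 3, 5, 7, 9, 12.
Of these, items 5, 7, 9, & 12 are reverse-coded; reversed = (0+5) − raw = 5 − raw.
  item 3: 0
  item 5: 5 − 3 = 2
  item 7: 5 − 4 = 1
  item 9: 5 − 2 = 3
  item 12: 5 − 2 = 3
Sum = 0 + 2 + 1 + 3 + 3 = 9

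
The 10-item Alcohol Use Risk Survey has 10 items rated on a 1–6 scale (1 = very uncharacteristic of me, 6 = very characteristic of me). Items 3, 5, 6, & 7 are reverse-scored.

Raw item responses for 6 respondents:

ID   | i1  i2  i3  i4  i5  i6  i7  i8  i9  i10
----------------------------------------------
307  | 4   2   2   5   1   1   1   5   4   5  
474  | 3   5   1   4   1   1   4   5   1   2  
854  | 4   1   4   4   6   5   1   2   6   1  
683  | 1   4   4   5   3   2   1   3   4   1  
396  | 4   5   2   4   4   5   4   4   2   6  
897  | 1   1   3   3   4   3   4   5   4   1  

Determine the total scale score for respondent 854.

30

Respondent 854 raw: 4, 1, 4, 4, 6, 5, 1, 2, 6, 1.
Reverse-coded (reversed = (1+6) − raw = 7 − raw):
  item 1: 4
  item 2: 1
  item 3: 7 − 4 = 3
  item 4: 4
  item 5: 7 − 6 = 1
  item 6: 7 − 5 = 2
  item 7: 7 − 1 = 6
  item 8: 2
  item 9: 6
  item 10: 1
Sum = 4 + 1 + 3 + 4 + 1 + 2 + 6 + 2 + 6 + 1 = 30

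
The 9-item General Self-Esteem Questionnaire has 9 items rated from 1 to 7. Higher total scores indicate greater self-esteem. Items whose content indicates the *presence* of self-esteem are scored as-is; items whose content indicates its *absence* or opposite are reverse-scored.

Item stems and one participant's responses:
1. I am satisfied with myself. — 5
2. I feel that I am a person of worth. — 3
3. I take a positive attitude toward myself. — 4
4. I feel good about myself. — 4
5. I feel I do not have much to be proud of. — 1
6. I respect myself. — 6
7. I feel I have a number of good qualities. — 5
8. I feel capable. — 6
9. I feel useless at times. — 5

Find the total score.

43

Items 5, 9 describe the absence/opposite of self-esteem → reverse-score.
on a 1–7 scale, reversed = 8 − raw.
  item 1: 5
  item 2: 3
  item 3: 4
  item 4: 4
  item 5: 8 − 1 = 7
  item 6: 6
  item 7: 5
  item 8: 6
  item 9: 8 − 5 = 3
Total = 5 + 3 + 4 + 4 + 7 + 6 + 5 + 6 + 3 = 43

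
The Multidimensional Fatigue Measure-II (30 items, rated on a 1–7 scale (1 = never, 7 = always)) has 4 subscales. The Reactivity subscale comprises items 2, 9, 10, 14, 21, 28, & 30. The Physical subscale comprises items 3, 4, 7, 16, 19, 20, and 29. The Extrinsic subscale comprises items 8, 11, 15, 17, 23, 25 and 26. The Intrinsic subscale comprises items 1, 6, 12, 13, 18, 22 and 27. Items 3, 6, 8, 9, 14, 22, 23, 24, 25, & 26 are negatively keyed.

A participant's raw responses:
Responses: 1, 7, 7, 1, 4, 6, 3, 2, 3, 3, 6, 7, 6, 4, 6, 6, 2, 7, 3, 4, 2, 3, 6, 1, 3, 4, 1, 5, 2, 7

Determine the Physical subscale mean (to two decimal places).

2.86

Physical items: 3, 4, 7, 16, 19, 20, 29.
Of these, item 3 is negatively keyed; on a 1–7 scale, reversed = 8 − raw.
  item 3: 8 − 7 = 1
  item 4: 1
  item 7: 3
  item 16: 6
  item 19: 3
  item 20: 4
  item 29: 2
Sum = 1 + 1 + 3 + 6 + 3 + 4 + 2 = 20
Mean = 20 / 7 = 2.86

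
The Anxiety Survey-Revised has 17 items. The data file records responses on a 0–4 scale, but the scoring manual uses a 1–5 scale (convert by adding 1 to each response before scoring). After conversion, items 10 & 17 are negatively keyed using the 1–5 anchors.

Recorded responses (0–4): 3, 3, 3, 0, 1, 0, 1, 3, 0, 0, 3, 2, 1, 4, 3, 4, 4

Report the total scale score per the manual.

52

Convert to 1–5: 4, 4, 4, 1, 2, 1, 2, 4, 1, 1, 4, 3, 2, 5, 4, 5, 5
Reverse-coded (reversed = (1+5) − raw = 6 − raw):
  item 10: 6 − 1 = 5
  item 17: 6 − 5 = 1
Scored: 4, 4, 4, 1, 2, 1, 2, 4, 1, 5, 4, 3, 2, 5, 4, 5, 1
Total = 52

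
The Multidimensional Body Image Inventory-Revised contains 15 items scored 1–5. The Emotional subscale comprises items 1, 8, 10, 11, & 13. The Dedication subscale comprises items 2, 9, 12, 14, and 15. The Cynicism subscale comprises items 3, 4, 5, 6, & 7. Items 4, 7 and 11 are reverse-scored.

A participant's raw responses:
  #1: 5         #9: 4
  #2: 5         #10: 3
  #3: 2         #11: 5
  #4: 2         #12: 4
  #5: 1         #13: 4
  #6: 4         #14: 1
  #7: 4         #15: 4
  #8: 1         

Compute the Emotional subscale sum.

14

Emotional items: 1, 8, 10, 11, 13.
Of these, item 11 is reverse-scored; reversed = (1+5) − raw = 6 − raw.
  item 1: 5
  item 8: 1
  item 10: 3
  item 11: 6 − 5 = 1
  item 13: 4
Sum = 5 + 1 + 3 + 1 + 4 = 14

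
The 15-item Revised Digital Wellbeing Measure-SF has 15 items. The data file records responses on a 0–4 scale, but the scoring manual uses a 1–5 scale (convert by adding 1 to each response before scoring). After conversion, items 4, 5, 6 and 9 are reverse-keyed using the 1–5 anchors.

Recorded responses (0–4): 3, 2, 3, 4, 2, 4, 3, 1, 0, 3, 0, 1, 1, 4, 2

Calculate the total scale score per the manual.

44

Convert to 1–5: 4, 3, 4, 5, 3, 5, 4, 2, 1, 4, 1, 2, 2, 5, 3
Reverse-coded (reversed = (1+5) − raw = 6 − raw):
  item 4: 6 − 5 = 1
  item 5: 6 − 3 = 3
  item 6: 6 − 5 = 1
  item 9: 6 − 1 = 5
Scored: 4, 3, 4, 1, 3, 1, 4, 2, 5, 4, 1, 2, 2, 5, 3
Total = 44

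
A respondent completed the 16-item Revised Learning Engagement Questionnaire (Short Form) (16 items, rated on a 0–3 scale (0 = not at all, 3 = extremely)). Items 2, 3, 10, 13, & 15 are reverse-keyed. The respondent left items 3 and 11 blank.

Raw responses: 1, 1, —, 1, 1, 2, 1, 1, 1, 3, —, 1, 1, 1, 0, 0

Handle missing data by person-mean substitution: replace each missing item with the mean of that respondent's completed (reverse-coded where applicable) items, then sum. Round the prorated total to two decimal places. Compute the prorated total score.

Reverse-coded (reversed = (0+3) − raw = 3 − raw):
  item 2: 3 − 1 = 2
  item 10: 3 − 3 = 0
  item 13: 3 − 1 = 2
  item 15: 3 − 0 = 3
Completed scored items (14 of 16): 1, 2, 1, 1, 2, 1, 1, 1, 0, 1, 2, 1, 3, 0; sum = 17.
Person mean = 17 / 14 ≈ 1.2143
Prorated total = (17 / 14) × 16 = 19.43 (to 2 dp)

19.43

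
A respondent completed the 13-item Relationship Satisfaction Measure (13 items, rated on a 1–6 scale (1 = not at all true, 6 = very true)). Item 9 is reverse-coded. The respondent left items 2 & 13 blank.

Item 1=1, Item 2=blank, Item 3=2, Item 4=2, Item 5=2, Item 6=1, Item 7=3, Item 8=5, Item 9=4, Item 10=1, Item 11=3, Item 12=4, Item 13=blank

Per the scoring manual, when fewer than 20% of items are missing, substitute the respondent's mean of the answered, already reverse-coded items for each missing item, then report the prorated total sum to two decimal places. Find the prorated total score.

31.91

Reverse-coded (reverse-coded value = 7 − response):
  item 9: 7 − 4 = 3
Completed scored items (11 of 13): 1, 2, 2, 2, 1, 3, 5, 3, 1, 3, 4; sum = 27.
Person mean = 27 / 11 ≈ 2.4545
Prorated total = (27 / 11) × 13 = 31.91 (to 2 dp)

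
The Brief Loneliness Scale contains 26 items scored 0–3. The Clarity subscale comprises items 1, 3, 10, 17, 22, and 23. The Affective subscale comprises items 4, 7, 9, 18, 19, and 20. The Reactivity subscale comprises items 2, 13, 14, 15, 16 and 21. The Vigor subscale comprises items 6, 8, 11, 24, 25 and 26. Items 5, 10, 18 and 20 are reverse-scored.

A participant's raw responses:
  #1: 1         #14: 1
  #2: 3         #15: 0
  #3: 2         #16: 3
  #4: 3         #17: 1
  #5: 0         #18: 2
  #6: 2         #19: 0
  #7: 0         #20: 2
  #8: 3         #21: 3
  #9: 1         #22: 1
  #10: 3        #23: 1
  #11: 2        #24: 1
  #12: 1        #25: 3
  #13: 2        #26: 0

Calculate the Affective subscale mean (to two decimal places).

Affective items: 4, 7, 9, 18, 19, 20.
Of these, items 18 & 20 are reverse-scored; on a 0–3 scale, reversed = 3 − raw.
  item 4: 3
  item 7: 0
  item 9: 1
  item 18: 3 − 2 = 1
  item 19: 0
  item 20: 3 − 2 = 1
Sum = 3 + 0 + 1 + 1 + 0 + 1 = 6
Mean = 6 / 6 = 1.00

1.00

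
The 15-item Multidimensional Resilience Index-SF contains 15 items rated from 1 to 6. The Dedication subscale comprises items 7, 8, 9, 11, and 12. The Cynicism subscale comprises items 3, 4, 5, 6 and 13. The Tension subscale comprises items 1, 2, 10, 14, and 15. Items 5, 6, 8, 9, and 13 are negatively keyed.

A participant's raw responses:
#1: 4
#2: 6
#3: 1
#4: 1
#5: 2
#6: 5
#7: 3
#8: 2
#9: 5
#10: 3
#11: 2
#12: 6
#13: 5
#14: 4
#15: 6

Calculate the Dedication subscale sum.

Dedication items: 7, 8, 9, 11, 12.
Of these, items 8 & 9 are negatively keyed; reversed = (1+6) − raw = 7 − raw.
  item 7: 3
  item 8: 7 − 2 = 5
  item 9: 7 − 5 = 2
  item 11: 2
  item 12: 6
Sum = 3 + 5 + 2 + 2 + 6 = 18

18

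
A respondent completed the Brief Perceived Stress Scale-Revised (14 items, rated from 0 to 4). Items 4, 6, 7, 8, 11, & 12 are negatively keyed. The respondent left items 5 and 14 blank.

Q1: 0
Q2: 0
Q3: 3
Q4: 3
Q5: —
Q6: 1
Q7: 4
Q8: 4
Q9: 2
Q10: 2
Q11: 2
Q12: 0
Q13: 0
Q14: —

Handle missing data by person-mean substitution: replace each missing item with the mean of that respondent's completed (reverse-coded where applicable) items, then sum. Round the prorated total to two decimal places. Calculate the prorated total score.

19.83

Reverse-coded (reversed = (0+4) − raw = 4 − raw):
  item 4: 4 − 3 = 1
  item 6: 4 − 1 = 3
  item 7: 4 − 4 = 0
  item 8: 4 − 4 = 0
  item 11: 4 − 2 = 2
  item 12: 4 − 0 = 4
Completed scored items (12 of 14): 0, 0, 3, 1, 3, 0, 0, 2, 2, 2, 4, 0; sum = 17.
Person mean = 17 / 12 ≈ 1.4167
Prorated total = (17 / 12) × 14 = 19.83 (to 2 dp)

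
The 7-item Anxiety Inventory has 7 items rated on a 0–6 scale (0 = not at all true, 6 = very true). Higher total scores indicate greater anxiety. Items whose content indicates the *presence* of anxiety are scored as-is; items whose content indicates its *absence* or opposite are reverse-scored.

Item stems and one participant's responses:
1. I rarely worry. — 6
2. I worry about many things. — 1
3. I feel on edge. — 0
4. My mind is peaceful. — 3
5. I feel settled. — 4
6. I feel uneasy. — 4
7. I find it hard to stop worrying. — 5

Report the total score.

Items 1, 4, 5 describe the absence/opposite of anxiety → reverse-score.
on a 0–6 scale, reversed = 6 − raw.
  item 1: 6 − 6 = 0
  item 2: 1
  item 3: 0
  item 4: 6 − 3 = 3
  item 5: 6 − 4 = 2
  item 6: 4
  item 7: 5
Total = 0 + 1 + 0 + 3 + 2 + 4 + 5 = 15

15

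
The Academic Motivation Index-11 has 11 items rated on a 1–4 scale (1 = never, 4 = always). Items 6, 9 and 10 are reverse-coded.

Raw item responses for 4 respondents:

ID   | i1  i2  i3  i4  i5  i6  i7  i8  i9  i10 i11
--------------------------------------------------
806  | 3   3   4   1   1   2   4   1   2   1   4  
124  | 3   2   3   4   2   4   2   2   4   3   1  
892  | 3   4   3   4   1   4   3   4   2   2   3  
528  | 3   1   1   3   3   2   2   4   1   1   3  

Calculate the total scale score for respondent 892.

32

Respondent 892 raw: 3, 4, 3, 4, 1, 4, 3, 4, 2, 2, 3.
Reverse-coded (reverse-coded value = 5 − response):
  item 1: 3
  item 2: 4
  item 3: 3
  item 4: 4
  item 5: 1
  item 6: 5 − 4 = 1
  item 7: 3
  item 8: 4
  item 9: 5 − 2 = 3
  item 10: 5 − 2 = 3
  item 11: 3
Sum = 3 + 4 + 3 + 4 + 1 + 1 + 3 + 4 + 3 + 3 + 3 = 32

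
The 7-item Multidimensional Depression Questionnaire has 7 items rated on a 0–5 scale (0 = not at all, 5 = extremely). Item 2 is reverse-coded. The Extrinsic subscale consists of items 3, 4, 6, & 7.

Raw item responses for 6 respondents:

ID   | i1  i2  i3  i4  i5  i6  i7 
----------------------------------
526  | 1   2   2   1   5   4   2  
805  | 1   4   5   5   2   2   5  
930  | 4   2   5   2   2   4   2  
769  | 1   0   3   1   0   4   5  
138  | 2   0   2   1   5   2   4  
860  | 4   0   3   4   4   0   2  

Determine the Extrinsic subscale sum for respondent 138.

9

Respondent 138 raw: 2, 0, 2, 1, 5, 2, 4.
Extrinsic items: 3, 4, 6, 7.
Reverse-coded (reversed = (0+5) − raw = 5 − raw):
  item 3: 2
  item 4: 1
  item 6: 2
  item 7: 4
Sum = 2 + 1 + 2 + 4 = 9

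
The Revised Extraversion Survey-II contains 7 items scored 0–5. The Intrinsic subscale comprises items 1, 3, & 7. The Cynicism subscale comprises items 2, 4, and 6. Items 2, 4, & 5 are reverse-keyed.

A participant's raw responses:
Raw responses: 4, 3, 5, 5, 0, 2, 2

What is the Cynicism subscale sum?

4

Cynicism items: 2, 4, 6.
Of these, items 2 and 4 are reverse-keyed; reversed = (0+5) − raw = 5 − raw.
  item 2: 5 − 3 = 2
  item 4: 5 − 5 = 0
  item 6: 2
Sum = 2 + 0 + 2 = 4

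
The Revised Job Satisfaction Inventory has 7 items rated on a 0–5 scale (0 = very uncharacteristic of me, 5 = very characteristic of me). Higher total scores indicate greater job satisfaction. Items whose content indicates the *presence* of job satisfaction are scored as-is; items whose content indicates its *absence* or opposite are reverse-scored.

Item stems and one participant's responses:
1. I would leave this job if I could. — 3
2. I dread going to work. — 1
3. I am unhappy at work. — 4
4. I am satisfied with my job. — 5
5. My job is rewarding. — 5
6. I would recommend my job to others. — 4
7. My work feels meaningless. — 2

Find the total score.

Items 1, 2, 3, 7 describe the absence/opposite of job satisfaction → reverse-score.
reversed = (0+5) − raw = 5 − raw.
  item 1: 5 − 3 = 2
  item 2: 5 − 1 = 4
  item 3: 5 − 4 = 1
  item 4: 5
  item 5: 5
  item 6: 4
  item 7: 5 − 2 = 3
Total = 2 + 4 + 1 + 5 + 5 + 4 + 3 = 24

24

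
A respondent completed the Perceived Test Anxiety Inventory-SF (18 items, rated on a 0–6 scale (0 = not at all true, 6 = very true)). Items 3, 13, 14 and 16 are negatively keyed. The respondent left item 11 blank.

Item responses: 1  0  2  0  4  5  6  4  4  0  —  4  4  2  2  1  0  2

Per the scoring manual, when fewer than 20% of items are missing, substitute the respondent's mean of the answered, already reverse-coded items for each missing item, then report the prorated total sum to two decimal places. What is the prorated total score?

Reverse-coded (reversed = (0+6) − raw = 6 − raw):
  item 3: 6 − 2 = 4
  item 13: 6 − 4 = 2
  item 14: 6 − 2 = 4
  item 16: 6 − 1 = 5
Completed scored items (17 of 18): 1, 0, 4, 0, 4, 5, 6, 4, 4, 0, 4, 2, 4, 2, 5, 0, 2; sum = 47.
Person mean = 47 / 17 ≈ 2.7647
Prorated total = (47 / 17) × 18 = 49.76 (to 2 dp)

49.76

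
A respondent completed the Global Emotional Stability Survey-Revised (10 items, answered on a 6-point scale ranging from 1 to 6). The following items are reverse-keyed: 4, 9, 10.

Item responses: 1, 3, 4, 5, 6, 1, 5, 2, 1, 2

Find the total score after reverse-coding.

35

Reverse-coded items (reverse-coded value = 7 − response):
  item 4: 7 − 5 = 2
  item 9: 7 − 1 = 6
  item 10: 7 − 2 = 5
Scored responses: 1, 3, 4, 2, 6, 1, 5, 2, 6, 5
Total = 1 + 3 + 4 + 2 + 6 + 1 + 5 + 2 + 6 + 5 = 35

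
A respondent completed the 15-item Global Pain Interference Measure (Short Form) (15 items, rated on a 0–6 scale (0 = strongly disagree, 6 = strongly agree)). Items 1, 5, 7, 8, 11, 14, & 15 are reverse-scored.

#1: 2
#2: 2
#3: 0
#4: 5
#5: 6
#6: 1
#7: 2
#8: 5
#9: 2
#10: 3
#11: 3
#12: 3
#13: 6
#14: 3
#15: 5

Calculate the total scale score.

Apply reverse scoring (reversed = (0+6) − raw = 6 − raw):
  item 1: 6 − 2 = 4
  item 5: 6 − 6 = 0
  item 7: 6 − 2 = 4
  item 8: 6 − 5 = 1
  item 11: 6 − 3 = 3
  item 14: 6 − 3 = 3
  item 15: 6 − 5 = 1
After reverse-coding: 4, 2, 0, 5, 0, 1, 4, 1, 2, 3, 3, 3, 6, 3, 1
Total = 4 + 2 + 0 + 5 + 0 + 1 + 4 + 1 + 2 + 3 + 3 + 3 + 6 + 3 + 1 = 38

38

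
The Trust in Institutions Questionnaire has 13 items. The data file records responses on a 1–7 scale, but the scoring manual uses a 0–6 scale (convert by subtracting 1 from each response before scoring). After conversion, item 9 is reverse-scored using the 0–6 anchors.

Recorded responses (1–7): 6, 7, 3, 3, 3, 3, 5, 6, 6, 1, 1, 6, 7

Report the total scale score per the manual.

40

Convert to 0–6: 5, 6, 2, 2, 2, 2, 4, 5, 5, 0, 0, 5, 6
Reverse-coded (on a 0–6 scale, reversed = 6 − raw):
  item 9: 6 − 5 = 1
Scored: 5, 6, 2, 2, 2, 2, 4, 5, 1, 0, 0, 5, 6
Total = 40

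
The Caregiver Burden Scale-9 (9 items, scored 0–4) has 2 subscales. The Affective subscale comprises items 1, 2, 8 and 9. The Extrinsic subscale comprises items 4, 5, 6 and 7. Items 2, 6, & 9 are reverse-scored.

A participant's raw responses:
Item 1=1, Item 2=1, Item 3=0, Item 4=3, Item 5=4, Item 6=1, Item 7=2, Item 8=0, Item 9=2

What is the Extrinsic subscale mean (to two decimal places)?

Extrinsic items: 4, 5, 6, 7.
Of these, item 6 is reverse-scored; reversed = (0+4) − raw = 4 − raw.
  item 4: 3
  item 5: 4
  item 6: 4 − 1 = 3
  item 7: 2
Sum = 3 + 4 + 3 + 2 = 12
Mean = 12 / 4 = 3.00

3.00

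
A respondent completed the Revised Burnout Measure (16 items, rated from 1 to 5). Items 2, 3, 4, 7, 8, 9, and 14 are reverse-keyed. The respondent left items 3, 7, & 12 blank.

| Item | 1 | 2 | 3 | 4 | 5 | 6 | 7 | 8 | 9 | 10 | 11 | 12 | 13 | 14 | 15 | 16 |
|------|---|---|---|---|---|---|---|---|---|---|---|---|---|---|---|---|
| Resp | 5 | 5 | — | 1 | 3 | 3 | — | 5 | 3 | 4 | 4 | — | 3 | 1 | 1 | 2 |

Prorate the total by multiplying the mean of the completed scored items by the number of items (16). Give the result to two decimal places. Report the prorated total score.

49.23

Reverse-coded (on a 1–5 scale, reversed = 6 − raw):
  item 2: 6 − 5 = 1
  item 4: 6 − 1 = 5
  item 8: 6 − 5 = 1
  item 9: 6 − 3 = 3
  item 14: 6 − 1 = 5
Completed scored items (13 of 16): 5, 1, 5, 3, 3, 1, 3, 4, 4, 3, 5, 1, 2; sum = 40.
Person mean = 40 / 13 ≈ 3.0769
Prorated total = (40 / 13) × 16 = 49.23 (to 2 dp)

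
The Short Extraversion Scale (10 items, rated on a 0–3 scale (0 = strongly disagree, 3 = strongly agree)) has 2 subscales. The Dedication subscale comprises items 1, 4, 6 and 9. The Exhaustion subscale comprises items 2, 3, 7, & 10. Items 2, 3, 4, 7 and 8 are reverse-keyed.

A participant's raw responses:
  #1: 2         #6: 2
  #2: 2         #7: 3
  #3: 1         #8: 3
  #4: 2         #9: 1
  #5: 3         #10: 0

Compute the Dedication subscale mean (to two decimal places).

Dedication items: 1, 4, 6, 9.
Of these, item 4 is reverse-keyed; on a 0–3 scale, reversed = 3 − raw.
  item 1: 2
  item 4: 3 − 2 = 1
  item 6: 2
  item 9: 1
Sum = 2 + 1 + 2 + 1 = 6
Mean = 6 / 4 = 1.50

1.50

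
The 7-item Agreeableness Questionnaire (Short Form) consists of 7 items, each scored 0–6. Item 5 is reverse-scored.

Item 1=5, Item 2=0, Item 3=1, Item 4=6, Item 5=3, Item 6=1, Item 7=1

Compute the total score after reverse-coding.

Raw sum = 17. Reverse-scored items: 5; their raw sum = 3.
Each reversal replaces raw with 6 − raw, changing the total by 6 − 2·raw per item.
Total = 17 + 1·6 − 2·3 = 17 + 6 − 6 = 17

17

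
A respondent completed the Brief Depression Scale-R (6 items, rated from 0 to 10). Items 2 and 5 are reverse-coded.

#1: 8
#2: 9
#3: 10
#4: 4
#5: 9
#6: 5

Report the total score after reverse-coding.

Raw sum = 45. Reverse-coded items: 2, 5; their raw sum = 18.
Each reversal replaces raw with 10 − raw, changing the total by 10 − 2·raw per item.
Total = 45 + 2·10 − 2·18 = 45 + 20 − 36 = 29

29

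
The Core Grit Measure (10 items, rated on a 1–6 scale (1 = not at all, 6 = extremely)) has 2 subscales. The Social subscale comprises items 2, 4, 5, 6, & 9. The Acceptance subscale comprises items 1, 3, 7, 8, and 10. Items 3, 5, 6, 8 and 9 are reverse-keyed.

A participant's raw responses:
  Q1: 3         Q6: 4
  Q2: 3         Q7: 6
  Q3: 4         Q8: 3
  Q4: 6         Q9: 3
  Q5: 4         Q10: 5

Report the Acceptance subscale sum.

Acceptance items: 1, 3, 7, 8, 10.
Of these, items 3 & 8 are reverse-keyed; reversed = (1+6) − raw = 7 − raw.
  item 1: 3
  item 3: 7 − 4 = 3
  item 7: 6
  item 8: 7 − 3 = 4
  item 10: 5
Sum = 3 + 3 + 6 + 4 + 5 = 21

21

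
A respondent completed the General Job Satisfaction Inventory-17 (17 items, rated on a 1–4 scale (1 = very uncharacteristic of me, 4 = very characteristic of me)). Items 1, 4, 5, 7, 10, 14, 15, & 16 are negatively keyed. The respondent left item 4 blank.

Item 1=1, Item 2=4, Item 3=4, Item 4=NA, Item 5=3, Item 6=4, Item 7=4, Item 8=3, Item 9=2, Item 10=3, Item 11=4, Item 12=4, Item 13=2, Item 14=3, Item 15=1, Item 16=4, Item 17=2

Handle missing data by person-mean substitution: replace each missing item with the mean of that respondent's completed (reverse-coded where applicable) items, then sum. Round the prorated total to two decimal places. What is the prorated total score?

47.81

Reverse-coded (reverse-coded value = 5 − response):
  item 1: 5 − 1 = 4
  item 5: 5 − 3 = 2
  item 7: 5 − 4 = 1
  item 10: 5 − 3 = 2
  item 14: 5 − 3 = 2
  item 15: 5 − 1 = 4
  item 16: 5 − 4 = 1
Completed scored items (16 of 17): 4, 4, 4, 2, 4, 1, 3, 2, 2, 4, 4, 2, 2, 4, 1, 2; sum = 45.
Person mean = 45 / 16 ≈ 2.8125
Prorated total = (45 / 16) × 17 = 47.81 (to 2 dp)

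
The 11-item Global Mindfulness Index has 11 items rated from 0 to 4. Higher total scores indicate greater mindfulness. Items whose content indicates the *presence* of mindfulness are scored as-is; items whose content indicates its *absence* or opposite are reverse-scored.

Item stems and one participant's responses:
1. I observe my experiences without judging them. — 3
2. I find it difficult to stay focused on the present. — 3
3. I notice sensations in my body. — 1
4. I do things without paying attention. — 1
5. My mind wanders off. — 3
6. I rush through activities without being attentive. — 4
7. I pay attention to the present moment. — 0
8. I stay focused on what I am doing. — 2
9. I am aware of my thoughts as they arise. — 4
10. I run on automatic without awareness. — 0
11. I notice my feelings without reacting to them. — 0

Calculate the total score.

19

Items 2, 4, 5, 6, 10 describe the absence/opposite of mindfulness → reverse-score.
reverse-coded value = 4 − response.
  item 1: 3
  item 2: 4 − 3 = 1
  item 3: 1
  item 4: 4 − 1 = 3
  item 5: 4 − 3 = 1
  item 6: 4 − 4 = 0
  item 7: 0
  item 8: 2
  item 9: 4
  item 10: 4 − 0 = 4
  item 11: 0
Total = 3 + 1 + 1 + 3 + 1 + 0 + 0 + 2 + 4 + 4 + 0 = 19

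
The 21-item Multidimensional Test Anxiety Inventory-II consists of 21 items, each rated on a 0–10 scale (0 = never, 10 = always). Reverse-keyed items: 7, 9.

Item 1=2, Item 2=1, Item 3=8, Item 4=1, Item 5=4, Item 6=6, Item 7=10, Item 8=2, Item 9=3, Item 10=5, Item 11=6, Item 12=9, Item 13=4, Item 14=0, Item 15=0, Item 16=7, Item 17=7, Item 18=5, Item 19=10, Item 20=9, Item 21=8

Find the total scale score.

101

Raw sum = 107. Reverse-keyed items: 7, 9; their raw sum = 13.
Each reversal replaces raw with 10 − raw, changing the total by 10 − 2·raw per item.
Total = 107 + 2·10 − 2·13 = 107 + 20 − 26 = 101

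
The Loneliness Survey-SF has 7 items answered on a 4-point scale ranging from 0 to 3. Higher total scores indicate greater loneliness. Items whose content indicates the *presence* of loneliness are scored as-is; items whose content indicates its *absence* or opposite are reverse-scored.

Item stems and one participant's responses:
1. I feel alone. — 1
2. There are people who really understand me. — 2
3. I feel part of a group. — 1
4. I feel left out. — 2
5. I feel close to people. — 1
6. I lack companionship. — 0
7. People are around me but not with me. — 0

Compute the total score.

8

Items 2, 3, 5 describe the absence/opposite of loneliness → reverse-score.
reverse-coded value = 3 − response.
  item 1: 1
  item 2: 3 − 2 = 1
  item 3: 3 − 1 = 2
  item 4: 2
  item 5: 3 − 1 = 2
  item 6: 0
  item 7: 0
Total = 1 + 1 + 2 + 2 + 2 + 0 + 0 = 8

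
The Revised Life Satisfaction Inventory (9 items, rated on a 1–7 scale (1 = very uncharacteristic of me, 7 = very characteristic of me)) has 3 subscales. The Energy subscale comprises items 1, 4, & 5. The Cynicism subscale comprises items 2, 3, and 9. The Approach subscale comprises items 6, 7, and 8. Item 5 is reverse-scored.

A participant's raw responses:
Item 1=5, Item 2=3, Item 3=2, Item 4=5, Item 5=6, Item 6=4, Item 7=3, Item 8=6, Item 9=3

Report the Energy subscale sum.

Energy items: 1, 4, 5.
Of these, item 5 is reverse-scored; reverse-coded value = 8 − response.
  item 1: 5
  item 4: 5
  item 5: 8 − 6 = 2
Sum = 5 + 5 + 2 = 12

12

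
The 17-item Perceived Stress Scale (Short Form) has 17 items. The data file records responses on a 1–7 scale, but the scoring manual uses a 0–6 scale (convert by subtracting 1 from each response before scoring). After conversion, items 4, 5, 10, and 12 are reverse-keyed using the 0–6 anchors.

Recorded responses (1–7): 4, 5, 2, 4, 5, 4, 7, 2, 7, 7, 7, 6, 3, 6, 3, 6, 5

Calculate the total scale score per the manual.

54

Convert to 0–6: 3, 4, 1, 3, 4, 3, 6, 1, 6, 6, 6, 5, 2, 5, 2, 5, 4
Reverse-coded (reverse-coded value = 6 − response):
  item 4: 6 − 3 = 3
  item 5: 6 − 4 = 2
  item 10: 6 − 6 = 0
  item 12: 6 − 5 = 1
Scored: 3, 4, 1, 3, 2, 3, 6, 1, 6, 0, 6, 1, 2, 5, 2, 5, 4
Total = 54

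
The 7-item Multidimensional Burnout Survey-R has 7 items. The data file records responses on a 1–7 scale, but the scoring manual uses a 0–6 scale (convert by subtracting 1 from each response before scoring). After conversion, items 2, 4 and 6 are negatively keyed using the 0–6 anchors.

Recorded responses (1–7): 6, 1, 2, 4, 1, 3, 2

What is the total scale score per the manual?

Convert to 0–6: 5, 0, 1, 3, 0, 2, 1
Reverse-coded (on a 0–6 scale, reversed = 6 − raw):
  item 2: 6 − 0 = 6
  item 4: 6 − 3 = 3
  item 6: 6 − 2 = 4
Scored: 5, 6, 1, 3, 0, 4, 1
Total = 20

20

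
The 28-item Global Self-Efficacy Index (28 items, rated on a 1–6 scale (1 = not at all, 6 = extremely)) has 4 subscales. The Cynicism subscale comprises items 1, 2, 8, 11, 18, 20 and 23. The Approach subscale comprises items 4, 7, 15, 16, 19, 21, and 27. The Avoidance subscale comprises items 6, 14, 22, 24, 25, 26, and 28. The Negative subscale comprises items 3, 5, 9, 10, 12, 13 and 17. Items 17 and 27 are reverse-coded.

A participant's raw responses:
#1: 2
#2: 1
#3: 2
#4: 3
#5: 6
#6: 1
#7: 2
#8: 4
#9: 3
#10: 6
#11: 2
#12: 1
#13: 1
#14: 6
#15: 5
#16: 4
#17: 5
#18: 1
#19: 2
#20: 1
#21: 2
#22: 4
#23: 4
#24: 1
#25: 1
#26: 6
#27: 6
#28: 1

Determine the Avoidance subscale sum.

20

Avoidance items: 6, 14, 22, 24, 25, 26, 28.
  item 6: 1
  item 14: 6
  item 22: 4
  item 24: 1
  item 25: 1
  item 26: 6
  item 28: 1
Sum = 1 + 6 + 4 + 1 + 1 + 6 + 1 = 20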